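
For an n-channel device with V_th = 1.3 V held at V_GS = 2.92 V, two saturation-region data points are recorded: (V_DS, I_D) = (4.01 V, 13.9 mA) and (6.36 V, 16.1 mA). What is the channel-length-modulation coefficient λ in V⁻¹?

With V_GS fixed, I_D ∝ (1 + λ V_DS) in saturation, so I_D2/I_D1 = (1 + λ V_DS2)/(1 + λ V_DS1).
16.1/13.9 = 1.158 = (1 + 6.36 λ)/(1 + 4.01 λ).
Solving: λ (I_D1 V_DS2 − I_D2 V_DS1) = I_D2 − I_D1, so λ = (16.1 − 13.9) / (13.9 × 6.36 − 16.1 × 4.01) = 2.2 / 23.8 = 0.0923 V⁻¹.

λ = 0.0923 V⁻¹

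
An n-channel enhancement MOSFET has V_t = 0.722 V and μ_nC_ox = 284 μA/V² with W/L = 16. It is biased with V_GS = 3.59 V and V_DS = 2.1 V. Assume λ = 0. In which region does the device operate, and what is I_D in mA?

Triode; I_D = 17.3 mA

k_n = μ_nC_ox · (W/L) = 4.544 mA/V².
V_ov = V_GS − V_t = 3.59 − 0.722 = 2.87 V.
Since V_DS = 2.1 V < V_ov = 2.87 V, the device is in the triode region.
I_D = k_n [V_ov · V_DS − ½ V_DS²] = 4.544 × [2.87 × 2.1 − 0.5 × 2.1²] = 17.3 mA.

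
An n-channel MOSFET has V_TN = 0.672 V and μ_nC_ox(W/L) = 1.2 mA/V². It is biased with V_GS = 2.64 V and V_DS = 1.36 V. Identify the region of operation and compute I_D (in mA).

Triode; I_D = 2.10 mA

V_ov = V_GS − V_TN = 2.64 − 0.672 = 1.97 V.
Since V_DS = 1.36 V < V_ov = 1.97 V, the device is in the triode region.
I_D = k_n [V_ov · V_DS − ½ V_DS²] = 1.2 × [1.97 × 1.36 − 0.5 × 1.36²] = 2.1 mA.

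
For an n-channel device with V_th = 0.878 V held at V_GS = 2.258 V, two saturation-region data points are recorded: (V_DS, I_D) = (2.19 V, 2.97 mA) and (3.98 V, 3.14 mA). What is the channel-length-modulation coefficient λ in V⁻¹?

λ = 0.0344 V⁻¹

With V_GS fixed, I_D ∝ (1 + λ V_DS) in saturation, so I_D2/I_D1 = (1 + λ V_DS2)/(1 + λ V_DS1).
3.14/2.97 = 1.057 = (1 + 3.98 λ)/(1 + 2.19 λ).
Solving: λ (I_D1 V_DS2 − I_D2 V_DS1) = I_D2 − I_D1, so λ = (3.14 − 2.97) / (2.97 × 3.98 − 3.14 × 2.19) = 0.17 / 4.94 = 0.0344 V⁻¹.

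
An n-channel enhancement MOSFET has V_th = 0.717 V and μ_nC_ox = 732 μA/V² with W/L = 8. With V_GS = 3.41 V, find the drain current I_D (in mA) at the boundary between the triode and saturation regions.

I_D = 21.2 mA

At the boundary V_DS = V_ov = V_GS − V_th = 3.41 − 0.717 = 2.69 V.
k_n = μ_nC_ox · (W/L) = 5.856 mA/V².
I_D = ½ k_n V_ov² = 0.5 × 5.856 × 2.69² = 21.2 mA.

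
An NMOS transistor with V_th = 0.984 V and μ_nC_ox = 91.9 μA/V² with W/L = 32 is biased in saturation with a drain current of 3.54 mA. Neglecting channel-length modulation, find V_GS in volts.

V_GS = 2.54 V

k_n = μ_nC_ox · (W/L) = 2.941 mA/V².
In saturation I_D = ½ k_n (V_GS − V_th)², so V_GS − V_th = √(2 I_D / k_n) = √(2 × 3.54 / 2.941) = 1.55 V.
V_GS = 0.984 + 1.55 = 2.54 V.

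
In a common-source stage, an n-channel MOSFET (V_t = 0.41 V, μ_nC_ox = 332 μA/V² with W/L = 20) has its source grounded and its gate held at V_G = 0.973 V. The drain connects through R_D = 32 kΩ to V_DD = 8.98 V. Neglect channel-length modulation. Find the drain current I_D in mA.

V_GS = V_G = 0.973 V, so V_ov = 0.973 − 0.41 = 0.563 V.
k_n = μ_nC_ox · (W/L) = 6.64 mA/V².
Assume saturation: I_D = ½ k_n V_ov² = 0.5 × 6.64 × 0.563² = 1.05 mA, giving V_DS = V_DD − I_D R_D = 8.98 − 1.05 × 32 = -24.7 V.
But -24.7 V < V_ov = 0.563 V, so the device is actually in triode.
In triode I_D = k_n[V_ov V_DS − ½ V_DS²] and I_D = (V_DD − V_DS)/R_D. Equating: 106 V_DS² − 120.6 V_DS + 8.98 = 0, giving V_DS = 0.0801 V (the root below V_ov).
I_D = (8.98 − 0.0801) / 32 = 0.278 mA.

I_D = 0.278 mA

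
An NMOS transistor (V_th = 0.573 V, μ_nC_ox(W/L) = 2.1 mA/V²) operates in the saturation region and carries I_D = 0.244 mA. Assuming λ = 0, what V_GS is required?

In saturation I_D = ½ k_n (V_GS − V_th)², so V_GS − V_th = √(2 I_D / k_n) = √(2 × 0.244 / 2.1) = 0.482 V.
V_GS = 0.573 + 0.482 = 1.06 V.

V_GS = 1.06 V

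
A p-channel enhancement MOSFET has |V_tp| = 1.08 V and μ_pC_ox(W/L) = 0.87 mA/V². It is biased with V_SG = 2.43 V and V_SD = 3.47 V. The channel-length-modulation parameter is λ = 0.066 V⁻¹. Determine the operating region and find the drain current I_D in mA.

V_ov = V_SG − |V_tp| = 2.43 − 1.08 = 1.35 V.
Since V_SD = 3.47 V ≥ V_ov = 1.35 V, the device is in saturation.
I_D = ½ k_p V_ov² (1 + λ V_SD) = 0.5 × 0.87 × 1.35² × (1 + 0.066 × 3.47) = 0.974 mA.

Saturation; I_D = 0.974 mA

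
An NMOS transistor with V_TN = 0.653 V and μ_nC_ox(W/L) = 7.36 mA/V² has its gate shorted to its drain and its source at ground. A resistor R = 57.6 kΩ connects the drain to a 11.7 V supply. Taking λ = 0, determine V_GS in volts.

With gate tied to drain, V_GS = V_DS ≥ V_GS − V_TN, so the device is in saturation.
KCL at the drain: ½ k_n (V_GS − V_TN)² = (V_DD − V_GS)/R.
Let x = V_GS − 0.653. Then 212 x² + x − 11.05 = 0, giving x = 0.226 V (positive root), so V_GS = 0.879 V.
I_D = (V_DD − V_GS)/R = (11.7 − 0.879) / 57.6 = 0.188 mA.

V_GS = 0.879 V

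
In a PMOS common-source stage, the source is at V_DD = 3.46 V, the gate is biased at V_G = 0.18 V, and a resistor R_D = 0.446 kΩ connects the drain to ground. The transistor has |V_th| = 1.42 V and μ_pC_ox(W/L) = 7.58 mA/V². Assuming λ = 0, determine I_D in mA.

V_SG = V_DD − V_G = 3.46 − 0.18 = 3.28 V, so V_ov = 3.28 − 1.42 = 1.86 V.
Assume saturation: I_D = ½ k_p V_ov² = 0.5 × 7.58 × 1.86² = 13.1 mA, giving V_SD = V_DD − I_D R_D = 3.46 − 13.1 × 0.446 = -2.39 V.
But -2.39 V < V_ov = 1.86 V, so the device is actually in triode.
In triode I_D = k_p[V_ov V_SD − ½ V_SD²] and I_D = (V_DD − V_SD)/R_D. Equating: 1.69 V_SD² − 7.288 V_SD + 3.46 = 0, giving V_SD = 0.543 V (the root below V_ov).
I_D = (3.46 − 0.543) / 0.446 = 6.54 mA.

I_D = 6.54 mA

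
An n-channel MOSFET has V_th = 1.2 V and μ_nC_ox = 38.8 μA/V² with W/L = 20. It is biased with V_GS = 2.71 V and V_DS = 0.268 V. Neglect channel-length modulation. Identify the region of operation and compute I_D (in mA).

k_n = μ_nC_ox · (W/L) = 0.776 mA/V².
V_ov = V_GS − V_th = 2.71 − 1.2 = 1.51 V.
Since V_DS = 0.268 V < V_ov = 1.51 V, the device is in the triode region.
I_D = k_n [V_ov · V_DS − ½ V_DS²] = 0.776 × [1.51 × 0.268 − 0.5 × 0.268²] = 0.286 mA.

Triode; I_D = 0.286 mA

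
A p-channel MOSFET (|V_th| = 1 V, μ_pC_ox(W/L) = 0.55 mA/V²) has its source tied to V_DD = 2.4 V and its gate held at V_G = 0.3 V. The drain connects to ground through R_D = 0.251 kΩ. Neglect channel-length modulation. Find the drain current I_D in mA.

I_D = 0.333 mA

V_SG = V_DD − V_G = 2.4 − 0.3 = 2.1 V, so V_ov = 2.1 − 1 = 1.1 V.
Assume saturation: I_D = ½ k_p V_ov² = 0.5 × 0.55 × 1.1² = 0.333 mA, giving V_SD = V_DD − I_D R_D = 2.4 − 0.333 × 0.251 = 2.32 V.
V_SD = 2.32 V ≥ V_ov = 1.1 V, confirming saturation.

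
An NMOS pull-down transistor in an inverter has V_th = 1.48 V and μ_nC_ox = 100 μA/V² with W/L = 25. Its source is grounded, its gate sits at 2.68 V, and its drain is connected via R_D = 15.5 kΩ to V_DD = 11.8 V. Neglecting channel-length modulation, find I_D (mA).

V_GS = V_G = 2.68 V, so V_ov = 2.68 − 1.48 = 1.2 V.
k_n = μ_nC_ox · (W/L) = 2.5 mA/V².
Assume saturation: I_D = ½ k_n V_ov² = 0.5 × 2.5 × 1.2² = 1.8 mA, giving V_DS = V_DD − I_D R_D = 11.8 − 1.8 × 15.5 = -16.1 V.
But -16.1 V < V_ov = 1.2 V, so the device is actually in triode.
In triode I_D = k_n[V_ov V_DS − ½ V_DS²] and I_D = (V_DD − V_DS)/R_D. Equating: 19.4 V_DS² − 47.5 V_DS + 11.8 = 0, giving V_DS = 0.281 V (the root below V_ov).
I_D = (11.8 − 0.281) / 15.5 = 0.743 mA.

I_D = 0.743 mA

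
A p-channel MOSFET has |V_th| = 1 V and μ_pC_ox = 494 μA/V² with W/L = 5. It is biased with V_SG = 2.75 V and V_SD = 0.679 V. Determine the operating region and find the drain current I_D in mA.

Triode; I_D = 2.37 mA

k_p = μ_pC_ox · (W/L) = 2.47 mA/V².
V_ov = V_SG − |V_th| = 2.75 − 1 = 1.75 V.
Since V_SD = 0.679 V < V_ov = 1.75 V, the device is in the triode region.
I_D = k_p [V_ov · V_SD − ½ V_SD²] = 2.47 × [1.75 × 0.679 − 0.5 × 0.679²] = 2.37 mA.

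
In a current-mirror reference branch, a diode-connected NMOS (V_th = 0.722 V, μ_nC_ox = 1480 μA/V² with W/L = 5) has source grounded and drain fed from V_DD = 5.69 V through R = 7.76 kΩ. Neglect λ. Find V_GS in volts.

With gate tied to drain, V_GS = V_DS ≥ V_GS − V_th, so the device is in saturation.
k_n = μ_nC_ox · (W/L) = 7.4 mA/V².
KCL at the drain: ½ k_n (V_GS − V_th)² = (V_DD − V_GS)/R.
Let x = V_GS − 0.722. Then 28.7 x² + x − 4.968 = 0, giving x = 0.399 V (positive root), so V_GS = 1.12 V.
I_D = (V_DD − V_GS)/R = (5.69 − 1.12) / 7.76 = 0.589 mA.

V_GS = 1.12 V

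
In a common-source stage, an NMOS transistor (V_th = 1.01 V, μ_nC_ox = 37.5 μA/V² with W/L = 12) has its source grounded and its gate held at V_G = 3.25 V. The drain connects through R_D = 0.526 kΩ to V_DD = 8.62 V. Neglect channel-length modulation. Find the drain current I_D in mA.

I_D = 1.13 mA

V_GS = V_G = 3.25 V, so V_ov = 3.25 − 1.01 = 2.24 V.
k_n = μ_nC_ox · (W/L) = 0.45 mA/V².
Assume saturation: I_D = ½ k_n V_ov² = 0.5 × 0.45 × 2.24² = 1.13 mA, giving V_DS = V_DD − I_D R_D = 8.62 − 1.13 × 0.526 = 8.03 V.
V_DS = 8.03 V ≥ V_ov = 2.24 V, confirming saturation.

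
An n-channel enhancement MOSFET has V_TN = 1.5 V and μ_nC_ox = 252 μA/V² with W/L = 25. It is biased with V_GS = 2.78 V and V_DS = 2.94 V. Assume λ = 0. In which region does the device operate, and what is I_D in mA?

Saturation; I_D = 5.16 mA

k_n = μ_nC_ox · (W/L) = 6.3 mA/V².
V_ov = V_GS − V_TN = 2.78 − 1.5 = 1.28 V.
Since V_DS = 2.94 V ≥ V_ov = 1.28 V, the device is in saturation.
I_D = ½ k_n V_ov² = 0.5 × 6.3 × 1.28² = 5.16 mA.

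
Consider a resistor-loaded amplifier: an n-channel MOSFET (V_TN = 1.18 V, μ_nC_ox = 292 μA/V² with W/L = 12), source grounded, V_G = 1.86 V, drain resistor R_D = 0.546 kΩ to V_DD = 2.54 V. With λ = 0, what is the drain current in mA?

I_D = 0.810 mA

V_GS = V_G = 1.86 V, so V_ov = 1.86 − 1.18 = 0.68 V.
k_n = μ_nC_ox · (W/L) = 3.504 mA/V².
Assume saturation: I_D = ½ k_n V_ov² = 0.5 × 3.504 × 0.68² = 0.81 mA, giving V_DS = V_DD − I_D R_D = 2.54 − 0.81 × 0.546 = 2.1 V.
V_DS = 2.1 V ≥ V_ov = 0.68 V, confirming saturation.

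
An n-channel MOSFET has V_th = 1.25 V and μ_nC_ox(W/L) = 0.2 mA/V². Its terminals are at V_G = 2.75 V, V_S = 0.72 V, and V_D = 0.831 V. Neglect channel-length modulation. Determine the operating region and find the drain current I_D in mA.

Triode; I_D = 0.0161 mA

V_GS = V_G − V_S = 2.75 − 0.72 = 2.03 V; V_DS = V_D − V_S = 0.831 − 0.72 = 0.111 V.
V_ov = V_GS − V_th = 2.03 − 1.25 = 0.78 V.
Since V_DS = 0.111 V < V_ov = 0.78 V, the device is in the triode region.
I_D = k_n [V_ov · V_DS − ½ V_DS²] = 0.2 × [0.78 × 0.111 − 0.5 × 0.111²] = 0.0161 mA.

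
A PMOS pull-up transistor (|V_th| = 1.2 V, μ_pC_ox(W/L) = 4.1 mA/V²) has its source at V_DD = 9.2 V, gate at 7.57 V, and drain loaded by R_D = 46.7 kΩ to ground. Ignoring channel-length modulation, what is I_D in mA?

I_D = 0.194 mA

V_SG = V_DD − V_G = 9.2 − 7.57 = 1.63 V, so V_ov = 1.63 − 1.2 = 0.43 V.
Assume saturation: I_D = ½ k_p V_ov² = 0.5 × 4.1 × 0.43² = 0.379 mA, giving V_SD = V_DD − I_D R_D = 9.2 − 0.379 × 46.7 = -8.5 V.
But -8.5 V < V_ov = 0.43 V, so the device is actually in triode.
In triode I_D = k_p[V_ov V_SD − ½ V_SD²] and I_D = (V_DD − V_SD)/R_D. Equating: 95.7 V_SD² − 83.33 V_SD + 9.2 = 0, giving V_SD = 0.13 V (the root below V_ov).
I_D = (9.2 − 0.13) / 46.7 = 0.194 mA.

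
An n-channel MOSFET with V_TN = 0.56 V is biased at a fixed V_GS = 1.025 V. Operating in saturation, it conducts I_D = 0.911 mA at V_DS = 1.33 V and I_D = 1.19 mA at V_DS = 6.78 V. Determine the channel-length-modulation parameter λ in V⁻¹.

λ = 0.0607 V⁻¹

With V_GS fixed, I_D ∝ (1 + λ V_DS) in saturation, so I_D2/I_D1 = (1 + λ V_DS2)/(1 + λ V_DS1).
1.19/0.911 = 1.306 = (1 + 6.78 λ)/(1 + 1.33 λ).
Solving: λ (I_D1 V_DS2 − I_D2 V_DS1) = I_D2 − I_D1, so λ = (1.19 − 0.911) / (0.911 × 6.78 − 1.19 × 1.33) = 0.279 / 4.59 = 0.0607 V⁻¹.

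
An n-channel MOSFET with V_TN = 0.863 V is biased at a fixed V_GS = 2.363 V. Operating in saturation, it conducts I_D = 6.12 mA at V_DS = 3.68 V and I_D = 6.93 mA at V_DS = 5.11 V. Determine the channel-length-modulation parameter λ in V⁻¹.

With V_GS fixed, I_D ∝ (1 + λ V_DS) in saturation, so I_D2/I_D1 = (1 + λ V_DS2)/(1 + λ V_DS1).
6.93/6.12 = 1.132 = (1 + 5.11 λ)/(1 + 3.68 λ).
Solving: λ (I_D1 V_DS2 − I_D2 V_DS1) = I_D2 − I_D1, so λ = (6.93 − 6.12) / (6.12 × 5.11 − 6.93 × 3.68) = 0.81 / 5.77 = 0.14 V⁻¹.

λ = 0.140 V⁻¹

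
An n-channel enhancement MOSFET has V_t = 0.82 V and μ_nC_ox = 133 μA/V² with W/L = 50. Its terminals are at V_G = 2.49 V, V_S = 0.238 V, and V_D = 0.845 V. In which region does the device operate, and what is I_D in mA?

V_GS = V_G − V_S = 2.49 − 0.238 = 2.25 V; V_DS = V_D − V_S = 0.845 − 0.238 = 0.607 V.
k_n = μ_nC_ox · (W/L) = 6.65 mA/V².
V_ov = V_GS − V_t = 2.25 − 0.82 = 1.43 V.
Since V_DS = 0.607 V < V_ov = 1.43 V, the device is in the triode region.
I_D = k_n [V_ov · V_DS − ½ V_DS²] = 6.65 × [1.43 × 0.607 − 0.5 × 0.607²] = 4.56 mA.

Triode; I_D = 4.56 mA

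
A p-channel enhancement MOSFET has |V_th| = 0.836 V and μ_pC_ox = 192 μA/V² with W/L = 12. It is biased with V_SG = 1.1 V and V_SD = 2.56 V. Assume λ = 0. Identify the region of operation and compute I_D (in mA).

Saturation; I_D = 0.0803 mA

k_p = μ_pC_ox · (W/L) = 2.304 mA/V².
V_ov = V_SG − |V_th| = 1.1 − 0.836 = 0.264 V.
Since V_SD = 2.56 V ≥ V_ov = 0.264 V, the device is in saturation.
I_D = ½ k_p V_ov² = 0.5 × 2.304 × 0.264² = 0.0803 mA.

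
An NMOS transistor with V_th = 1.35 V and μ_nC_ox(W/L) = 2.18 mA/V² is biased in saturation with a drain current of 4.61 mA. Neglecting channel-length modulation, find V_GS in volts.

V_GS = 3.41 V

In saturation I_D = ½ k_n (V_GS − V_th)², so V_GS − V_th = √(2 I_D / k_n) = √(2 × 4.61 / 2.18) = 2.06 V.
V_GS = 1.35 + 2.06 = 3.41 V.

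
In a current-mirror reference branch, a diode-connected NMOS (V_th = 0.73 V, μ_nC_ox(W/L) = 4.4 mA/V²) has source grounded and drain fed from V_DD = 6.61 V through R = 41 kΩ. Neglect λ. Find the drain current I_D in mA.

I_D = 0.137 mA

With gate tied to drain, V_GS = V_DS ≥ V_GS − V_th, so the device is in saturation.
KCL at the drain: ½ k_n (V_GS − V_th)² = (V_DD − V_GS)/R.
Let x = V_GS − 0.73. Then 90.2 x² + x − 5.88 = 0, giving x = 0.25 V (positive root), so V_GS = 0.98 V.
I_D = (V_DD − V_GS)/R = (6.61 − 0.98) / 41 = 0.137 mA.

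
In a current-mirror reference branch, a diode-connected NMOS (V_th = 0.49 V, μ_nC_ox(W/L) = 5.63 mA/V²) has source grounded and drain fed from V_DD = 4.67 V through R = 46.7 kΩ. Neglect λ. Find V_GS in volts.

With gate tied to drain, V_GS = V_DS ≥ V_GS − V_th, so the device is in saturation.
KCL at the drain: ½ k_n (V_GS − V_th)² = (V_DD − V_GS)/R.
Let x = V_GS − 0.49. Then 131 x² + x − 4.18 = 0, giving x = 0.175 V (positive root), so V_GS = 0.665 V.
I_D = (V_DD − V_GS)/R = (4.67 − 0.665) / 46.7 = 0.0858 mA.

V_GS = 0.665 V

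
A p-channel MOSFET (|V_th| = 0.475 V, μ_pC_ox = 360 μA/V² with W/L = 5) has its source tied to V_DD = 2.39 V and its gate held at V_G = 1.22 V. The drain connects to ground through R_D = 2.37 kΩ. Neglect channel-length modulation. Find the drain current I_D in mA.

V_SG = V_DD − V_G = 2.39 − 1.22 = 1.17 V, so V_ov = 1.17 − 0.475 = 0.695 V.
k_p = μ_pC_ox · (W/L) = 1.8 mA/V².
Assume saturation: I_D = ½ k_p V_ov² = 0.5 × 1.8 × 0.695² = 0.435 mA, giving V_SD = V_DD − I_D R_D = 2.39 − 0.435 × 2.37 = 1.36 V.
V_SD = 1.36 V ≥ V_ov = 0.695 V, confirming saturation.

I_D = 0.435 mA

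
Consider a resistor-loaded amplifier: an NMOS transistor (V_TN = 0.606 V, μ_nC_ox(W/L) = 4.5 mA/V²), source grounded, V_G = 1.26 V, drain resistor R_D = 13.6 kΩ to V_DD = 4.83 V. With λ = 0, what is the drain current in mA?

V_GS = V_G = 1.26 V, so V_ov = 1.26 − 0.606 = 0.654 V.
Assume saturation: I_D = ½ k_n V_ov² = 0.5 × 4.5 × 0.654² = 0.962 mA, giving V_DS = V_DD − I_D R_D = 4.83 − 0.962 × 13.6 = -8.26 V.
But -8.26 V < V_ov = 0.654 V, so the device is actually in triode.
In triode I_D = k_n[V_ov V_DS − ½ V_DS²] and I_D = (V_DD − V_DS)/R_D. Equating: 30.6 V_DS² − 41.02 V_DS + 4.83 = 0, giving V_DS = 0.13 V (the root below V_ov).
I_D = (4.83 − 0.13) / 13.6 = 0.346 mA.

I_D = 0.346 mA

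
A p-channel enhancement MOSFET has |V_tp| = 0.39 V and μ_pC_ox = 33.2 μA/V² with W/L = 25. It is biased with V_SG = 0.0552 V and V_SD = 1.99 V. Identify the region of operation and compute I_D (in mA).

Cutoff; I_D = 0 mA

V_SG = 0.0552 V < |V_tp| = 0.39 V, so the transistor is in cutoff.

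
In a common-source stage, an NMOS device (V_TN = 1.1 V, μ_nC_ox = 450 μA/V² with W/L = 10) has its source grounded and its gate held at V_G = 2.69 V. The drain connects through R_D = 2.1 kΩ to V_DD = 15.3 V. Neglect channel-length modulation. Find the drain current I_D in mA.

I_D = 5.69 mA

V_GS = V_G = 2.69 V, so V_ov = 2.69 − 1.1 = 1.59 V.
k_n = μ_nC_ox · (W/L) = 4.5 mA/V².
Assume saturation: I_D = ½ k_n V_ov² = 0.5 × 4.5 × 1.59² = 5.69 mA, giving V_DS = V_DD − I_D R_D = 15.3 − 5.69 × 2.1 = 3.35 V.
V_DS = 3.35 V ≥ V_ov = 1.59 V, confirming saturation.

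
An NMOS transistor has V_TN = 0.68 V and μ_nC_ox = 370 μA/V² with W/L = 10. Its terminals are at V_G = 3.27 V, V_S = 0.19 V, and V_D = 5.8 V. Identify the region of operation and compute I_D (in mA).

V_GS = V_G − V_S = 3.27 − 0.19 = 3.08 V; V_DS = V_D − V_S = 5.8 − 0.19 = 5.61 V.
k_n = μ_nC_ox · (W/L) = 3.7 mA/V².
V_ov = V_GS − V_TN = 3.08 − 0.68 = 2.4 V.
Since V_DS = 5.61 V ≥ V_ov = 2.4 V, the device is in saturation.
I_D = ½ k_n V_ov² = 0.5 × 3.7 × 2.4² = 10.7 mA.

Saturation; I_D = 10.7 mA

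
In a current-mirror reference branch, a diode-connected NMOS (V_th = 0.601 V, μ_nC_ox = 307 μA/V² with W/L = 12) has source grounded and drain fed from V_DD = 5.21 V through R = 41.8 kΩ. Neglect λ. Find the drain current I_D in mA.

With gate tied to drain, V_GS = V_DS ≥ V_GS − V_th, so the device is in saturation.
k_n = μ_nC_ox · (W/L) = 3.684 mA/V².
KCL at the drain: ½ k_n (V_GS − V_th)² = (V_DD − V_GS)/R.
Let x = V_GS − 0.601. Then 77 x² + x − 4.609 = 0, giving x = 0.238 V (positive root), so V_GS = 0.839 V.
I_D = (V_DD − V_GS)/R = (5.21 − 0.839) / 41.8 = 0.105 mA.

I_D = 0.105 mA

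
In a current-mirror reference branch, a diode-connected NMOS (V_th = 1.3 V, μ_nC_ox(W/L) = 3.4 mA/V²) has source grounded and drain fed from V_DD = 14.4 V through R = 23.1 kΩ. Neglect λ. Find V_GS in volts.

V_GS = 1.86 V

With gate tied to drain, V_GS = V_DS ≥ V_GS − V_th, so the device is in saturation.
KCL at the drain: ½ k_n (V_GS − V_th)² = (V_DD − V_GS)/R.
Let x = V_GS − 1.3. Then 39.3 x² + x − 13.1 = 0, giving x = 0.565 V (positive root), so V_GS = 1.86 V.
I_D = (V_DD − V_GS)/R = (14.4 − 1.86) / 23.1 = 0.543 mA.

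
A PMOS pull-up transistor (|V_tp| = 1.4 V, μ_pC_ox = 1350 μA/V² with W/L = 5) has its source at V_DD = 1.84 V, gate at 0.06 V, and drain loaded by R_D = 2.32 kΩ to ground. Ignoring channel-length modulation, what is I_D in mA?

I_D = 0.487 mA

V_SG = V_DD − V_G = 1.84 − 0.06 = 1.78 V, so V_ov = 1.78 − 1.4 = 0.38 V.
k_p = μ_pC_ox · (W/L) = 6.75 mA/V².
Assume saturation: I_D = ½ k_p V_ov² = 0.5 × 6.75 × 0.38² = 0.487 mA, giving V_SD = V_DD − I_D R_D = 1.84 − 0.487 × 2.32 = 0.709 V.
V_SD = 0.709 V ≥ V_ov = 0.38 V, confirming saturation.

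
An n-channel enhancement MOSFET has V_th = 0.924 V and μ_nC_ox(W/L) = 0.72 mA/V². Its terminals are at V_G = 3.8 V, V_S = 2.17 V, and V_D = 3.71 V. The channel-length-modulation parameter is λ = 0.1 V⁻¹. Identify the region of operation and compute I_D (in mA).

V_GS = V_G − V_S = 3.8 − 2.17 = 1.63 V; V_DS = V_D − V_S = 3.71 − 2.17 = 1.54 V.
V_ov = V_GS − V_th = 1.63 − 0.924 = 0.706 V.
Since V_DS = 1.54 V ≥ V_ov = 0.706 V, the device is in saturation.
I_D = ½ k_n V_ov² (1 + λ V_DS) = 0.5 × 0.72 × 0.706² × (1 + 0.1 × 1.54) = 0.207 mA.

Saturation; I_D = 0.207 mA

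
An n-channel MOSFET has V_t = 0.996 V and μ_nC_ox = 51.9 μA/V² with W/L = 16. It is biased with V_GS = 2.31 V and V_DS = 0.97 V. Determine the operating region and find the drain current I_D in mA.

k_n = μ_nC_ox · (W/L) = 0.8304 mA/V².
V_ov = V_GS − V_t = 2.31 − 0.996 = 1.31 V.
Since V_DS = 0.97 V < V_ov = 1.31 V, the device is in the triode region.
I_D = k_n [V_ov · V_DS − ½ V_DS²] = 0.8304 × [1.31 × 0.97 − 0.5 × 0.97²] = 0.668 mA.

Triode; I_D = 0.668 mA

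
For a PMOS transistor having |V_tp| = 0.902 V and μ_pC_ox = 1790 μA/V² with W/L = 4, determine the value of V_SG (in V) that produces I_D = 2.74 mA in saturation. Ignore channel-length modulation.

k_p = μ_pC_ox · (W/L) = 7.16 mA/V².
In saturation I_D = ½ k_p (V_SG − |V_tp|)², so V_SG − |V_tp| = √(2 I_D / k_p) = √(2 × 2.74 / 7.16) = 0.875 V.
V_SG = 0.902 + 0.875 = 1.78 V.

V_SG = 1.78 V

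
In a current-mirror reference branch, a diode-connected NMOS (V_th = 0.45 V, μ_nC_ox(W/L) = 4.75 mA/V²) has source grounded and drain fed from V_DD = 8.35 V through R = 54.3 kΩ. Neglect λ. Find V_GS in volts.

V_GS = 0.694 V

With gate tied to drain, V_GS = V_DS ≥ V_GS − V_th, so the device is in saturation.
KCL at the drain: ½ k_n (V_GS − V_th)² = (V_DD − V_GS)/R.
Let x = V_GS − 0.45. Then 129 x² + x − 7.9 = 0, giving x = 0.244 V (positive root), so V_GS = 0.694 V.
I_D = (V_DD − V_GS)/R = (8.35 − 0.694) / 54.3 = 0.141 mA.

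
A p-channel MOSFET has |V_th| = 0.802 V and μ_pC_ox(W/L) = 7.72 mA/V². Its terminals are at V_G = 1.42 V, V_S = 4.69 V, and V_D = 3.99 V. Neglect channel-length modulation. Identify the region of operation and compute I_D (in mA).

Triode; I_D = 11.4 mA

V_SG = V_S − V_G = 4.69 − 1.42 = 3.27 V; V_SD = V_S − V_D = 4.69 − 3.99 = 0.7 V.
V_ov = V_SG − |V_th| = 3.27 − 0.802 = 2.47 V.
Since V_SD = 0.7 V < V_ov = 2.47 V, the device is in the triode region.
I_D = k_p [V_ov · V_SD − ½ V_SD²] = 7.72 × [2.47 × 0.7 − 0.5 × 0.7²] = 11.4 mA.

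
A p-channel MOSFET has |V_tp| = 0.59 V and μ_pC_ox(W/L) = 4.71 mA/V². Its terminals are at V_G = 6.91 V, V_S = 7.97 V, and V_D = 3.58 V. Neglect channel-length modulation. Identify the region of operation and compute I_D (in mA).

Saturation; I_D = 0.520 mA

V_SG = V_S − V_G = 7.97 − 6.91 = 1.06 V; V_SD = V_S − V_D = 7.97 − 3.58 = 4.39 V.
V_ov = V_SG − |V_tp| = 1.06 − 0.59 = 0.47 V.
Since V_SD = 4.39 V ≥ V_ov = 0.47 V, the device is in saturation.
I_D = ½ k_p V_ov² = 0.5 × 4.71 × 0.47² = 0.52 mA.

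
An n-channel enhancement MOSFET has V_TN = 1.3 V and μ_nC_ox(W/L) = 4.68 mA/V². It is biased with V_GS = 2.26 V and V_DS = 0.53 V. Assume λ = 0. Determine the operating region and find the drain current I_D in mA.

Triode; I_D = 1.72 mA

V_ov = V_GS − V_TN = 2.26 − 1.3 = 0.96 V.
Since V_DS = 0.53 V < V_ov = 0.96 V, the device is in the triode region.
I_D = k_n [V_ov · V_DS − ½ V_DS²] = 4.68 × [0.96 × 0.53 − 0.5 × 0.53²] = 1.72 mA.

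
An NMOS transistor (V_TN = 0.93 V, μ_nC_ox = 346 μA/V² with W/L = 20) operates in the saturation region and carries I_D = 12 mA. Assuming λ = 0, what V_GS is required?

V_GS = 2.79 V

k_n = μ_nC_ox · (W/L) = 6.92 mA/V².
In saturation I_D = ½ k_n (V_GS − V_TN)², so V_GS − V_TN = √(2 I_D / k_n) = √(2 × 12 / 6.92) = 1.86 V.
V_GS = 0.93 + 1.86 = 2.79 V.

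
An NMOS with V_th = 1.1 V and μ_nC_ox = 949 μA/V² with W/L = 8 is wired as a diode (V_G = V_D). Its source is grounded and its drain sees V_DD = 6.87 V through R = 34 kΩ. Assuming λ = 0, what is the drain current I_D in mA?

I_D = 0.164 mA

With gate tied to drain, V_GS = V_DS ≥ V_GS − V_th, so the device is in saturation.
k_n = μ_nC_ox · (W/L) = 7.592 mA/V².
KCL at the drain: ½ k_n (V_GS − V_th)² = (V_DD − V_GS)/R.
Let x = V_GS − 1.1. Then 129 x² + x − 5.77 = 0, giving x = 0.208 V (positive root), so V_GS = 1.31 V.
I_D = (V_DD − V_GS)/R = (6.87 − 1.31) / 34 = 0.164 mA.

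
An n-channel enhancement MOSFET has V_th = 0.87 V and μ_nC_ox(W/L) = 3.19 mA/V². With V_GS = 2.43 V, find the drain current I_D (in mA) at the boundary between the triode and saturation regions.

I_D = 3.88 mA

At the boundary V_DS = V_ov = V_GS − V_th = 2.43 − 0.87 = 1.56 V.
I_D = ½ k_n V_ov² = 0.5 × 3.19 × 1.56² = 3.88 mA.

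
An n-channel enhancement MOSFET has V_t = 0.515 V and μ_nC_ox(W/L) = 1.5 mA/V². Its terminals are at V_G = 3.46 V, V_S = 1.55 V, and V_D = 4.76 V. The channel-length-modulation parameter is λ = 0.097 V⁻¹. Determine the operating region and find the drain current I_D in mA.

V_GS = V_G − V_S = 3.46 − 1.55 = 1.91 V; V_DS = V_D − V_S = 4.76 − 1.55 = 3.21 V.
V_ov = V_GS − V_t = 1.91 − 0.515 = 1.4 V.
Since V_DS = 3.21 V ≥ V_ov = 1.4 V, the device is in saturation.
I_D = ½ k_n V_ov² (1 + λ V_DS) = 0.5 × 1.5 × 1.4² × (1 + 0.097 × 3.21) = 1.91 mA.

Saturation; I_D = 1.91 mA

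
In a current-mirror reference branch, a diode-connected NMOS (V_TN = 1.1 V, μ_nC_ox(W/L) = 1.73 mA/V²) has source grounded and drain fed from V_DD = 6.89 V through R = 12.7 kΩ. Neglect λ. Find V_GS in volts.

V_GS = 1.78 V

With gate tied to drain, V_GS = V_DS ≥ V_GS − V_TN, so the device is in saturation.
KCL at the drain: ½ k_n (V_GS − V_TN)² = (V_DD − V_GS)/R.
Let x = V_GS − 1.1. Then 11 x² + x − 5.79 = 0, giving x = 0.682 V (positive root), so V_GS = 1.78 V.
I_D = (V_DD − V_GS)/R = (6.89 − 1.78) / 12.7 = 0.402 mA.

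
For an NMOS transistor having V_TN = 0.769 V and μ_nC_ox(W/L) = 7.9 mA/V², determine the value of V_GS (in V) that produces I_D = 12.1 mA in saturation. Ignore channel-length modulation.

V_GS = 2.52 V

In saturation I_D = ½ k_n (V_GS − V_TN)², so V_GS − V_TN = √(2 I_D / k_n) = √(2 × 12.1 / 7.9) = 1.75 V.
V_GS = 0.769 + 1.75 = 2.52 V.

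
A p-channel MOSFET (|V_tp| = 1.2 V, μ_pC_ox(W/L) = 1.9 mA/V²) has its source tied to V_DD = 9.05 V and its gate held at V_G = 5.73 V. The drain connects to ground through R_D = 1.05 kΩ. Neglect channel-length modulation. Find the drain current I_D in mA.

V_SG = V_DD − V_G = 9.05 − 5.73 = 3.32 V, so V_ov = 3.32 − 1.2 = 2.12 V.
Assume saturation: I_D = ½ k_p V_ov² = 0.5 × 1.9 × 2.12² = 4.27 mA, giving V_SD = V_DD − I_D R_D = 9.05 − 4.27 × 1.05 = 4.57 V.
V_SD = 4.57 V ≥ V_ov = 2.12 V, confirming saturation.

I_D = 4.27 mA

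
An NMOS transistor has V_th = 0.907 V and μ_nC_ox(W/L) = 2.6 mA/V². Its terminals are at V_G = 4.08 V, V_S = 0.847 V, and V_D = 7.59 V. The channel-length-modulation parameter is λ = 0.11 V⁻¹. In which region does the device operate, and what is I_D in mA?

Saturation; I_D = 12.3 mA

V_GS = V_G − V_S = 4.08 − 0.847 = 3.23 V; V_DS = V_D − V_S = 7.59 − 0.847 = 6.74 V.
V_ov = V_GS − V_th = 3.23 − 0.907 = 2.33 V.
Since V_DS = 6.74 V ≥ V_ov = 2.33 V, the device is in saturation.
I_D = ½ k_n V_ov² (1 + λ V_DS) = 0.5 × 2.6 × 2.33² × (1 + 0.11 × 6.74) = 12.3 mA.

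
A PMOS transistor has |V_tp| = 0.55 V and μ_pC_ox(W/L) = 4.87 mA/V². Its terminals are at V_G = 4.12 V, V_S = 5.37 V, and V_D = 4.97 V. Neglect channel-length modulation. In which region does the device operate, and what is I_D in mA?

V_SG = V_S − V_G = 5.37 − 4.12 = 1.25 V; V_SD = V_S − V_D = 5.37 − 4.97 = 0.4 V.
V_ov = V_SG − |V_tp| = 1.25 − 0.55 = 0.7 V.
Since V_SD = 0.4 V < V_ov = 0.7 V, the device is in the triode region.
I_D = k_p [V_ov · V_SD − ½ V_SD²] = 4.87 × [0.7 × 0.4 − 0.5 × 0.4²] = 0.974 mA.

Triode; I_D = 0.974 mA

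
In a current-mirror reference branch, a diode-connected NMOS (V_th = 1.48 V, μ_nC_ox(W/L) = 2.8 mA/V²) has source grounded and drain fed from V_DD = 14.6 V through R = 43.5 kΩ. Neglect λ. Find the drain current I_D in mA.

I_D = 0.291 mA

With gate tied to drain, V_GS = V_DS ≥ V_GS − V_th, so the device is in saturation.
KCL at the drain: ½ k_n (V_GS − V_th)² = (V_DD − V_GS)/R.
Let x = V_GS − 1.48. Then 60.9 x² + x − 13.12 = 0, giving x = 0.456 V (positive root), so V_GS = 1.94 V.
I_D = (V_DD − V_GS)/R = (14.6 − 1.94) / 43.5 = 0.291 mA.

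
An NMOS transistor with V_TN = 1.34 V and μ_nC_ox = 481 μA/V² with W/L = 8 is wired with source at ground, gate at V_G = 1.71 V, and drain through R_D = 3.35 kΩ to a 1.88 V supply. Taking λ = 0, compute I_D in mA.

V_GS = V_G = 1.71 V, so V_ov = 1.71 − 1.34 = 0.37 V.
k_n = μ_nC_ox · (W/L) = 3.848 mA/V².
Assume saturation: I_D = ½ k_n V_ov² = 0.5 × 3.848 × 0.37² = 0.263 mA, giving V_DS = V_DD − I_D R_D = 1.88 − 0.263 × 3.35 = 0.998 V.
V_DS = 0.998 V ≥ V_ov = 0.37 V, confirming saturation.

I_D = 0.263 mA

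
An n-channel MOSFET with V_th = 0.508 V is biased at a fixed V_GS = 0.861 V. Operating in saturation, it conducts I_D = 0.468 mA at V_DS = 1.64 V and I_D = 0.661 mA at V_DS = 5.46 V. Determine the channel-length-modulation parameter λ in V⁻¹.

λ = 0.131 V⁻¹

With V_GS fixed, I_D ∝ (1 + λ V_DS) in saturation, so I_D2/I_D1 = (1 + λ V_DS2)/(1 + λ V_DS1).
0.661/0.468 = 1.412 = (1 + 5.46 λ)/(1 + 1.64 λ).
Solving: λ (I_D1 V_DS2 − I_D2 V_DS1) = I_D2 − I_D1, so λ = (0.661 − 0.468) / (0.468 × 5.46 − 0.661 × 1.64) = 0.193 / 1.47 = 0.131 V⁻¹.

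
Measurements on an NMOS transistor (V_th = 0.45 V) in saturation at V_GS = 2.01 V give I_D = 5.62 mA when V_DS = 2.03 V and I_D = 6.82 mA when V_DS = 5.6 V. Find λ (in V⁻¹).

With V_GS fixed, I_D ∝ (1 + λ V_DS) in saturation, so I_D2/I_D1 = (1 + λ V_DS2)/(1 + λ V_DS1).
6.82/5.62 = 1.214 = (1 + 5.6 λ)/(1 + 2.03 λ).
Solving: λ (I_D1 V_DS2 − I_D2 V_DS1) = I_D2 − I_D1, so λ = (6.82 − 5.62) / (5.62 × 5.6 − 6.82 × 2.03) = 1.2 / 17.6 = 0.0681 V⁻¹.

λ = 0.0681 V⁻¹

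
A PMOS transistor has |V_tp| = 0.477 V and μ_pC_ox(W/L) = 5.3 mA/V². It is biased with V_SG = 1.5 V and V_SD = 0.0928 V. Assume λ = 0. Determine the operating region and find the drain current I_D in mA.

V_ov = V_SG − |V_tp| = 1.5 − 0.477 = 1.02 V.
Since V_SD = 0.0928 V < V_ov = 1.02 V, the device is in the triode region.
I_D = k_p [V_ov · V_SD − ½ V_SD²] = 5.3 × [1.02 × 0.0928 − 0.5 × 0.0928²] = 0.48 mA.

Triode; I_D = 0.480 mA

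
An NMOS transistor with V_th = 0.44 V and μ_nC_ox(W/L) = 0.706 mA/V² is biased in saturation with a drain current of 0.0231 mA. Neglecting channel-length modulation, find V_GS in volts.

V_GS = 0.696 V

In saturation I_D = ½ k_n (V_GS − V_th)², so V_GS − V_th = √(2 I_D / k_n) = √(2 × 0.0231 / 0.706) = 0.256 V.
V_GS = 0.44 + 0.256 = 0.696 V.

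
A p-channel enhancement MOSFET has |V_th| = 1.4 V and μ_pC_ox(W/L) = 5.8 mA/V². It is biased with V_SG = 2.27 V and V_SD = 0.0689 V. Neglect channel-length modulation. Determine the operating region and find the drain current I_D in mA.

Triode; I_D = 0.334 mA

V_ov = V_SG − |V_th| = 2.27 − 1.4 = 0.87 V.
Since V_SD = 0.0689 V < V_ov = 0.87 V, the device is in the triode region.
I_D = k_p [V_ov · V_SD − ½ V_SD²] = 5.8 × [0.87 × 0.0689 − 0.5 × 0.0689²] = 0.334 mA.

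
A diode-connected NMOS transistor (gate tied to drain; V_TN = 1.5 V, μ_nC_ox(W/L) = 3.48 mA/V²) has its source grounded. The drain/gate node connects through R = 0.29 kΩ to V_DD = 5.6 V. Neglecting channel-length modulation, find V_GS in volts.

V_GS = 3.53 V

With gate tied to drain, V_GS = V_DS ≥ V_GS − V_TN, so the device is in saturation.
KCL at the drain: ½ k_n (V_GS − V_TN)² = (V_DD − V_GS)/R.
Let x = V_GS − 1.5. Then 0.505 x² + x − 4.1 = 0, giving x = 2.03 V (positive root), so V_GS = 3.53 V.
I_D = (V_DD − V_GS)/R = (5.6 − 3.53) / 0.29 = 7.15 mA.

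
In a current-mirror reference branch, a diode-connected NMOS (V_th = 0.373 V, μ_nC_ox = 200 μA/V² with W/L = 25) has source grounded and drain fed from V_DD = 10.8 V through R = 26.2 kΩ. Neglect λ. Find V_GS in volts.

With gate tied to drain, V_GS = V_DS ≥ V_GS − V_th, so the device is in saturation.
k_n = μ_nC_ox · (W/L) = 5 mA/V².
KCL at the drain: ½ k_n (V_GS − V_th)² = (V_DD − V_GS)/R.
Let x = V_GS − 0.373. Then 65.5 x² + x − 10.43 = 0, giving x = 0.391 V (positive root), so V_GS = 0.764 V.
I_D = (V_DD − V_GS)/R = (10.8 − 0.764) / 26.2 = 0.383 mA.

V_GS = 0.764 V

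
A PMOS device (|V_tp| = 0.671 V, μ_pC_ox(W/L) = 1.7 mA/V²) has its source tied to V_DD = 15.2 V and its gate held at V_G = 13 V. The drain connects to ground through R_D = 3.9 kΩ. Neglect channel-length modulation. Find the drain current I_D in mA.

I_D = 1.99 mA

V_SG = V_DD − V_G = 15.2 − 13 = 2.2 V, so V_ov = 2.2 − 0.671 = 1.53 V.
Assume saturation: I_D = ½ k_p V_ov² = 0.5 × 1.7 × 1.53² = 1.99 mA, giving V_SD = V_DD − I_D R_D = 15.2 − 1.99 × 3.9 = 7.45 V.
V_SD = 7.45 V ≥ V_ov = 1.53 V, confirming saturation.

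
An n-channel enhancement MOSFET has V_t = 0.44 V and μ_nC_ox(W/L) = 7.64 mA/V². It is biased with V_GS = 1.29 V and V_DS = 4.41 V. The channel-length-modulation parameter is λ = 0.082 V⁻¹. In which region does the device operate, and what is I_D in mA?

Saturation; I_D = 3.76 mA

V_ov = V_GS − V_t = 1.29 − 0.44 = 0.85 V.
Since V_DS = 4.41 V ≥ V_ov = 0.85 V, the device is in saturation.
I_D = ½ k_n V_ov² (1 + λ V_DS) = 0.5 × 7.64 × 0.85² × (1 + 0.082 × 4.41) = 3.76 mA.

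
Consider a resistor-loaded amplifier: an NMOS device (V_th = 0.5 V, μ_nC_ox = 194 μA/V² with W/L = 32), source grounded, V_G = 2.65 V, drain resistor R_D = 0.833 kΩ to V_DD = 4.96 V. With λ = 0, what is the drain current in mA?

V_GS = V_G = 2.65 V, so V_ov = 2.65 − 0.5 = 2.15 V.
k_n = μ_nC_ox · (W/L) = 6.208 mA/V².
Assume saturation: I_D = ½ k_n V_ov² = 0.5 × 6.208 × 2.15² = 14.3 mA, giving V_DS = V_DD − I_D R_D = 4.96 − 14.3 × 0.833 = -6.99 V.
But -6.99 V < V_ov = 2.15 V, so the device is actually in triode.
In triode I_D = k_n[V_ov V_DS − ½ V_DS²] and I_D = (V_DD − V_DS)/R_D. Equating: 2.59 V_DS² − 12.12 V_DS + 4.96 = 0, giving V_DS = 0.453 V (the root below V_ov).
I_D = (4.96 − 0.453) / 0.833 = 5.41 mA.

I_D = 5.41 mA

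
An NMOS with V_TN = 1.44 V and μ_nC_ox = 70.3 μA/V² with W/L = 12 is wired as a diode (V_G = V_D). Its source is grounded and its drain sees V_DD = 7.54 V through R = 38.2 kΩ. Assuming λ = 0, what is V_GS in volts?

With gate tied to drain, V_GS = V_DS ≥ V_GS − V_TN, so the device is in saturation.
k_n = μ_nC_ox · (W/L) = 0.8436 mA/V².
KCL at the drain: ½ k_n (V_GS − V_TN)² = (V_DD − V_GS)/R.
Let x = V_GS − 1.44. Then 16.1 x² + x − 6.1 = 0, giving x = 0.585 V (positive root), so V_GS = 2.03 V.
I_D = (V_DD − V_GS)/R = (7.54 − 2.03) / 38.2 = 0.144 mA.

V_GS = 2.03 V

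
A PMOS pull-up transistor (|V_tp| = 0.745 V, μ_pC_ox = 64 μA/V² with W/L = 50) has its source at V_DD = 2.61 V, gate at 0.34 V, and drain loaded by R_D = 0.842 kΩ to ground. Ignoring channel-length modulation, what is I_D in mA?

I_D = 2.38 mA

V_SG = V_DD − V_G = 2.61 − 0.34 = 2.27 V, so V_ov = 2.27 − 0.745 = 1.52 V.
k_p = μ_pC_ox · (W/L) = 3.2 mA/V².
Assume saturation: I_D = ½ k_p V_ov² = 0.5 × 3.2 × 1.52² = 3.72 mA, giving V_SD = V_DD − I_D R_D = 2.61 − 3.72 × 0.842 = -0.523 V.
But -0.523 V < V_ov = 1.52 V, so the device is actually in triode.
In triode I_D = k_p[V_ov V_SD − ½ V_SD²] and I_D = (V_DD − V_SD)/R_D. Equating: 1.35 V_SD² − 5.109 V_SD + 2.61 = 0, giving V_SD = 0.609 V (the root below V_ov).
I_D = (2.61 − 0.609) / 0.842 = 2.38 mA.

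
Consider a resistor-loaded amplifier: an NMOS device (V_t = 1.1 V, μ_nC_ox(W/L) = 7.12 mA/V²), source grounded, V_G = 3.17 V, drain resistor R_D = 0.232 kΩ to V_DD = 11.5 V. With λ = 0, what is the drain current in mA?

V_GS = V_G = 3.17 V, so V_ov = 3.17 − 1.1 = 2.07 V.
Assume saturation: I_D = ½ k_n V_ov² = 0.5 × 7.12 × 2.07² = 15.3 mA, giving V_DS = V_DD − I_D R_D = 11.5 − 15.3 × 0.232 = 7.96 V.
V_DS = 7.96 V ≥ V_ov = 2.07 V, confirming saturation.

I_D = 15.3 mA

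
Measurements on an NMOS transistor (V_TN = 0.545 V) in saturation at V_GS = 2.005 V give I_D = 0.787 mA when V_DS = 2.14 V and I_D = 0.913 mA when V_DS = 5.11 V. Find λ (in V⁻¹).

With V_GS fixed, I_D ∝ (1 + λ V_DS) in saturation, so I_D2/I_D1 = (1 + λ V_DS2)/(1 + λ V_DS1).
0.913/0.787 = 1.16 = (1 + 5.11 λ)/(1 + 2.14 λ).
Solving: λ (I_D1 V_DS2 − I_D2 V_DS1) = I_D2 − I_D1, so λ = (0.913 − 0.787) / (0.787 × 5.11 − 0.913 × 2.14) = 0.126 / 2.07 = 0.0609 V⁻¹.

λ = 0.0609 V⁻¹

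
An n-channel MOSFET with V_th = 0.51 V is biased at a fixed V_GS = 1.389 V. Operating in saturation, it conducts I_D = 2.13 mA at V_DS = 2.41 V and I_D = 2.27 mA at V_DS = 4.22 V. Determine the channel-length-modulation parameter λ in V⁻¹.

With V_GS fixed, I_D ∝ (1 + λ V_DS) in saturation, so I_D2/I_D1 = (1 + λ V_DS2)/(1 + λ V_DS1).
2.27/2.13 = 1.066 = (1 + 4.22 λ)/(1 + 2.41 λ).
Solving: λ (I_D1 V_DS2 − I_D2 V_DS1) = I_D2 − I_D1, so λ = (2.27 − 2.13) / (2.13 × 4.22 − 2.27 × 2.41) = 0.14 / 3.52 = 0.0398 V⁻¹.

λ = 0.0398 V⁻¹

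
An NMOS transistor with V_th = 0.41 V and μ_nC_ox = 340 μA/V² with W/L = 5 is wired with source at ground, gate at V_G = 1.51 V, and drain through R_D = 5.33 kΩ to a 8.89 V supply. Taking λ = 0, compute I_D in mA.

I_D = 1.03 mA

V_GS = V_G = 1.51 V, so V_ov = 1.51 − 0.41 = 1.1 V.
k_n = μ_nC_ox · (W/L) = 1.7 mA/V².
Assume saturation: I_D = ½ k_n V_ov² = 0.5 × 1.7 × 1.1² = 1.03 mA, giving V_DS = V_DD − I_D R_D = 8.89 − 1.03 × 5.33 = 3.41 V.
V_DS = 3.41 V ≥ V_ov = 1.1 V, confirming saturation.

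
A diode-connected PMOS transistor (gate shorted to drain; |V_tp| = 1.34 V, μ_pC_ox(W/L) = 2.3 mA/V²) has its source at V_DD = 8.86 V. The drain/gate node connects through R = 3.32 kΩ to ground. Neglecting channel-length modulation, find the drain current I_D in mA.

With gate tied to drain, V_SG = V_SD ≥ V_SG − |V_tp|, so the device is in saturation.
KCL at the drain: ½ k_p (V_SG − |V_tp|)² = (V_DD − V_SG)/R.
Let x = V_SG − 1.34. Then 3.82 x² + x − 7.52 = 0, giving x = 1.28 V (positive root), so V_SG = 2.62 V.
I_D = (V_DD − V_SG)/R = (8.86 − 2.62) / 3.32 = 1.88 mA.

I_D = 1.88 mA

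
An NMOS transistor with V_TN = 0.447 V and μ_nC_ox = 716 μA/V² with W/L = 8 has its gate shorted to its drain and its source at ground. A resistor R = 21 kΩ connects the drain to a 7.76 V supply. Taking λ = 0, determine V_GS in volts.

V_GS = 0.787 V

With gate tied to drain, V_GS = V_DS ≥ V_GS − V_TN, so the device is in saturation.
k_n = μ_nC_ox · (W/L) = 5.728 mA/V².
KCL at the drain: ½ k_n (V_GS − V_TN)² = (V_DD − V_GS)/R.
Let x = V_GS − 0.447. Then 60.1 x² + x − 7.313 = 0, giving x = 0.34 V (positive root), so V_GS = 0.787 V.
I_D = (V_DD − V_GS)/R = (7.76 − 0.787) / 21 = 0.332 mA.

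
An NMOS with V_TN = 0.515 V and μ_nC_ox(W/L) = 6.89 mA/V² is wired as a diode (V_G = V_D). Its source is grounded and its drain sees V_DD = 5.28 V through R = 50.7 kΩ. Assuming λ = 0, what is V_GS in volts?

V_GS = 0.677 V

With gate tied to drain, V_GS = V_DS ≥ V_GS − V_TN, so the device is in saturation.
KCL at the drain: ½ k_n (V_GS − V_TN)² = (V_DD − V_GS)/R.
Let x = V_GS − 0.515. Then 175 x² + x − 4.765 = 0, giving x = 0.162 V (positive root), so V_GS = 0.677 V.
I_D = (V_DD − V_GS)/R = (5.28 − 0.677) / 50.7 = 0.0908 mA.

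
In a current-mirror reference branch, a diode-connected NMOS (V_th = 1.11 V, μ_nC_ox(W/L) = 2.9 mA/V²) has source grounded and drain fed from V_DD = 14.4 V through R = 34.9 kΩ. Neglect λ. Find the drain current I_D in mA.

With gate tied to drain, V_GS = V_DS ≥ V_GS − V_th, so the device is in saturation.
KCL at the drain: ½ k_n (V_GS − V_th)² = (V_DD − V_GS)/R.
Let x = V_GS − 1.11. Then 50.6 x² + x − 13.29 = 0, giving x = 0.503 V (positive root), so V_GS = 1.61 V.
I_D = (V_DD − V_GS)/R = (14.4 − 1.61) / 34.9 = 0.366 mA.

I_D = 0.366 mA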